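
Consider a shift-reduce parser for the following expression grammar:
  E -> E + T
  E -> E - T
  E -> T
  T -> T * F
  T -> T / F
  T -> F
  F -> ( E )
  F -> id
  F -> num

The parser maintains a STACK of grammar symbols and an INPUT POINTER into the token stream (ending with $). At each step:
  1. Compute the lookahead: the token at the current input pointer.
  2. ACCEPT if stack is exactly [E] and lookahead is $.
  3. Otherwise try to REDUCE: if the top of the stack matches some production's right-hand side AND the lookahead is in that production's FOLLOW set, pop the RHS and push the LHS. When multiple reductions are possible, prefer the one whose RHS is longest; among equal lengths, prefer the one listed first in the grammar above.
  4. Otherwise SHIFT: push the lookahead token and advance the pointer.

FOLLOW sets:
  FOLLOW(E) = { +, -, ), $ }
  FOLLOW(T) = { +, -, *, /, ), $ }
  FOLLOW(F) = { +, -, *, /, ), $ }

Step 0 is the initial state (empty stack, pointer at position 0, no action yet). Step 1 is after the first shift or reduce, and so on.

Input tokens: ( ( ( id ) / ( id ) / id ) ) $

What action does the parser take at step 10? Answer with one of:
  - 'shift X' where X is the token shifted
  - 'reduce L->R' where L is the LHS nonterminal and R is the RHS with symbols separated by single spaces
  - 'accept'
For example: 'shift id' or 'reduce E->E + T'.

Step 1: shift (. Stack=[(] ptr=1 lookahead=( remaining=[( ( id ) / ( id ) / id ) ) $]
Step 2: shift (. Stack=[( (] ptr=2 lookahead=( remaining=[( id ) / ( id ) / id ) ) $]
Step 3: shift (. Stack=[( ( (] ptr=3 lookahead=id remaining=[id ) / ( id ) / id ) ) $]
Step 4: shift id. Stack=[( ( ( id] ptr=4 lookahead=) remaining=[) / ( id ) / id ) ) $]
Step 5: reduce F->id. Stack=[( ( ( F] ptr=4 lookahead=) remaining=[) / ( id ) / id ) ) $]
Step 6: reduce T->F. Stack=[( ( ( T] ptr=4 lookahead=) remaining=[) / ( id ) / id ) ) $]
Step 7: reduce E->T. Stack=[( ( ( E] ptr=4 lookahead=) remaining=[) / ( id ) / id ) ) $]
Step 8: shift ). Stack=[( ( ( E )] ptr=5 lookahead=/ remaining=[/ ( id ) / id ) ) $]
Step 9: reduce F->( E ). Stack=[( ( F] ptr=5 lookahead=/ remaining=[/ ( id ) / id ) ) $]
Step 10: reduce T->F. Stack=[( ( T] ptr=5 lookahead=/ remaining=[/ ( id ) / id ) ) $]

Answer: reduce T->F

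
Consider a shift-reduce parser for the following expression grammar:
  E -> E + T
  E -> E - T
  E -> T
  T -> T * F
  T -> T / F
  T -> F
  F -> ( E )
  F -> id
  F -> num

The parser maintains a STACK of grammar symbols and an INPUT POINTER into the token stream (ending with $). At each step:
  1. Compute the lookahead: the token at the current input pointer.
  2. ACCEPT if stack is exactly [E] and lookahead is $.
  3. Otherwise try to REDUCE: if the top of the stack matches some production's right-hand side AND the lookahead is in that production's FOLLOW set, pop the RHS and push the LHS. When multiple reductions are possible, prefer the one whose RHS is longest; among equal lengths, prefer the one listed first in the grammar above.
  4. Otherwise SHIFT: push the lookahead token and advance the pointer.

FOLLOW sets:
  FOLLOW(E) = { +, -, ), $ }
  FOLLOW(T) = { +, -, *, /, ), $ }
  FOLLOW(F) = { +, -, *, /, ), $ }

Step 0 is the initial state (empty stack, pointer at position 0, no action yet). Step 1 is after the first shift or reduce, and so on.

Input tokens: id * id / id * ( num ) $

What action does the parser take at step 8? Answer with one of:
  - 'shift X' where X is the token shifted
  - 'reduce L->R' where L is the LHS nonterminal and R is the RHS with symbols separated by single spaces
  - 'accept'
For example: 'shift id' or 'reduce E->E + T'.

Answer: shift /

Derivation:
Step 1: shift id. Stack=[id] ptr=1 lookahead=* remaining=[* id / id * ( num ) $]
Step 2: reduce F->id. Stack=[F] ptr=1 lookahead=* remaining=[* id / id * ( num ) $]
Step 3: reduce T->F. Stack=[T] ptr=1 lookahead=* remaining=[* id / id * ( num ) $]
Step 4: shift *. Stack=[T *] ptr=2 lookahead=id remaining=[id / id * ( num ) $]
Step 5: shift id. Stack=[T * id] ptr=3 lookahead=/ remaining=[/ id * ( num ) $]
Step 6: reduce F->id. Stack=[T * F] ptr=3 lookahead=/ remaining=[/ id * ( num ) $]
Step 7: reduce T->T * F. Stack=[T] ptr=3 lookahead=/ remaining=[/ id * ( num ) $]
Step 8: shift /. Stack=[T /] ptr=4 lookahead=id remaining=[id * ( num ) $]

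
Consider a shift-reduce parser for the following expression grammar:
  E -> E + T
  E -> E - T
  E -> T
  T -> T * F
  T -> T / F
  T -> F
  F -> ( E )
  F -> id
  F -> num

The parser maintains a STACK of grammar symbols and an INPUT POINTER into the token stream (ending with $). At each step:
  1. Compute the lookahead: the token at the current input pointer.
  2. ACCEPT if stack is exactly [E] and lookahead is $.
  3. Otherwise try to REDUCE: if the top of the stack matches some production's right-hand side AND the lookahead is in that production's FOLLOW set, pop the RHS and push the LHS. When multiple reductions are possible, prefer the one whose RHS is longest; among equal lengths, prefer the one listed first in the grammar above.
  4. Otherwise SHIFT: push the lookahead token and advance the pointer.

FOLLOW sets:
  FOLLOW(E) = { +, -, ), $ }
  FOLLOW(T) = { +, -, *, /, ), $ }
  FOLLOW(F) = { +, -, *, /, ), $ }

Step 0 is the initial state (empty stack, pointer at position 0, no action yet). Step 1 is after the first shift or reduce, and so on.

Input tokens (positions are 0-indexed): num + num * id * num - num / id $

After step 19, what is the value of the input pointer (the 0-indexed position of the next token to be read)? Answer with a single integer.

Answer: 9

Derivation:
Step 1: shift num. Stack=[num] ptr=1 lookahead=+ remaining=[+ num * id * num - num / id $]
Step 2: reduce F->num. Stack=[F] ptr=1 lookahead=+ remaining=[+ num * id * num - num / id $]
Step 3: reduce T->F. Stack=[T] ptr=1 lookahead=+ remaining=[+ num * id * num - num / id $]
Step 4: reduce E->T. Stack=[E] ptr=1 lookahead=+ remaining=[+ num * id * num - num / id $]
Step 5: shift +. Stack=[E +] ptr=2 lookahead=num remaining=[num * id * num - num / id $]
Step 6: shift num. Stack=[E + num] ptr=3 lookahead=* remaining=[* id * num - num / id $]
Step 7: reduce F->num. Stack=[E + F] ptr=3 lookahead=* remaining=[* id * num - num / id $]
Step 8: reduce T->F. Stack=[E + T] ptr=3 lookahead=* remaining=[* id * num - num / id $]
Step 9: shift *. Stack=[E + T *] ptr=4 lookahead=id remaining=[id * num - num / id $]
Step 10: shift id. Stack=[E + T * id] ptr=5 lookahead=* remaining=[* num - num / id $]
Step 11: reduce F->id. Stack=[E + T * F] ptr=5 lookahead=* remaining=[* num - num / id $]
Step 12: reduce T->T * F. Stack=[E + T] ptr=5 lookahead=* remaining=[* num - num / id $]
Step 13: shift *. Stack=[E + T *] ptr=6 lookahead=num remaining=[num - num / id $]
Step 14: shift num. Stack=[E + T * num] ptr=7 lookahead=- remaining=[- num / id $]
Step 15: reduce F->num. Stack=[E + T * F] ptr=7 lookahead=- remaining=[- num / id $]
Step 16: reduce T->T * F. Stack=[E + T] ptr=7 lookahead=- remaining=[- num / id $]
Step 17: reduce E->E + T. Stack=[E] ptr=7 lookahead=- remaining=[- num / id $]
Step 18: shift -. Stack=[E -] ptr=8 lookahead=num remaining=[num / id $]
Step 19: shift num. Stack=[E - num] ptr=9 lookahead=/ remaining=[/ id $]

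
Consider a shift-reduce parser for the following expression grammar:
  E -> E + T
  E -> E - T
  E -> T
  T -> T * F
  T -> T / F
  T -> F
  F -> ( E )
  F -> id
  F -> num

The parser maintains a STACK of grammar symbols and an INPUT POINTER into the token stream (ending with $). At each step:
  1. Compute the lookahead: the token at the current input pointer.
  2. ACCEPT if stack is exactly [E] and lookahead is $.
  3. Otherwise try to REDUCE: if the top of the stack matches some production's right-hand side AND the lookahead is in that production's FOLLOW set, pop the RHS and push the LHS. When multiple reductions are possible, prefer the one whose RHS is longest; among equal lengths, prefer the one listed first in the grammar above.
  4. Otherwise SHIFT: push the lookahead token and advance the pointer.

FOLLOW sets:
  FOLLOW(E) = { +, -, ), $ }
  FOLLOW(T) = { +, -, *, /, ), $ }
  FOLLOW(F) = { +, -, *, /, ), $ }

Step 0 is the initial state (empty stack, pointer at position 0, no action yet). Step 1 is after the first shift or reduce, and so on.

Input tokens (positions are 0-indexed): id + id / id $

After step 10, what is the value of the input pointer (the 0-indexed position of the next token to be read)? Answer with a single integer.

Step 1: shift id. Stack=[id] ptr=1 lookahead=+ remaining=[+ id / id $]
Step 2: reduce F->id. Stack=[F] ptr=1 lookahead=+ remaining=[+ id / id $]
Step 3: reduce T->F. Stack=[T] ptr=1 lookahead=+ remaining=[+ id / id $]
Step 4: reduce E->T. Stack=[E] ptr=1 lookahead=+ remaining=[+ id / id $]
Step 5: shift +. Stack=[E +] ptr=2 lookahead=id remaining=[id / id $]
Step 6: shift id. Stack=[E + id] ptr=3 lookahead=/ remaining=[/ id $]
Step 7: reduce F->id. Stack=[E + F] ptr=3 lookahead=/ remaining=[/ id $]
Step 8: reduce T->F. Stack=[E + T] ptr=3 lookahead=/ remaining=[/ id $]
Step 9: shift /. Stack=[E + T /] ptr=4 lookahead=id remaining=[id $]
Step 10: shift id. Stack=[E + T / id] ptr=5 lookahead=$ remaining=[$]

Answer: 5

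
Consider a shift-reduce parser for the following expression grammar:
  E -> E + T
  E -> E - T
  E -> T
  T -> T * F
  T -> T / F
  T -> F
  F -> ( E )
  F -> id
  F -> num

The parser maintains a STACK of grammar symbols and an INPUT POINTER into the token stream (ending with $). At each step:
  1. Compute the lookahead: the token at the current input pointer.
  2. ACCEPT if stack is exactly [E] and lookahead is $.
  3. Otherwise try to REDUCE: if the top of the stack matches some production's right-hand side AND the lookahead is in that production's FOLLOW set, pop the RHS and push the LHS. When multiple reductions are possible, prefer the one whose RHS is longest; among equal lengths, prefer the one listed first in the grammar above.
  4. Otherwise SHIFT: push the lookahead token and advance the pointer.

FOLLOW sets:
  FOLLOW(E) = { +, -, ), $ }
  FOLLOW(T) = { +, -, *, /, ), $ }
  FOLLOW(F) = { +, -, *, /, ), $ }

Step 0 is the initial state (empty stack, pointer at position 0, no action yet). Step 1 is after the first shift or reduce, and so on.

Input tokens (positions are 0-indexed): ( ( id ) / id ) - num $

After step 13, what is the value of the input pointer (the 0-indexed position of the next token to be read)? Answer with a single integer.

Answer: 6

Derivation:
Step 1: shift (. Stack=[(] ptr=1 lookahead=( remaining=[( id ) / id ) - num $]
Step 2: shift (. Stack=[( (] ptr=2 lookahead=id remaining=[id ) / id ) - num $]
Step 3: shift id. Stack=[( ( id] ptr=3 lookahead=) remaining=[) / id ) - num $]
Step 4: reduce F->id. Stack=[( ( F] ptr=3 lookahead=) remaining=[) / id ) - num $]
Step 5: reduce T->F. Stack=[( ( T] ptr=3 lookahead=) remaining=[) / id ) - num $]
Step 6: reduce E->T. Stack=[( ( E] ptr=3 lookahead=) remaining=[) / id ) - num $]
Step 7: shift ). Stack=[( ( E )] ptr=4 lookahead=/ remaining=[/ id ) - num $]
Step 8: reduce F->( E ). Stack=[( F] ptr=4 lookahead=/ remaining=[/ id ) - num $]
Step 9: reduce T->F. Stack=[( T] ptr=4 lookahead=/ remaining=[/ id ) - num $]
Step 10: shift /. Stack=[( T /] ptr=5 lookahead=id remaining=[id ) - num $]
Step 11: shift id. Stack=[( T / id] ptr=6 lookahead=) remaining=[) - num $]
Step 12: reduce F->id. Stack=[( T / F] ptr=6 lookahead=) remaining=[) - num $]
Step 13: reduce T->T / F. Stack=[( T] ptr=6 lookahead=) remaining=[) - num $]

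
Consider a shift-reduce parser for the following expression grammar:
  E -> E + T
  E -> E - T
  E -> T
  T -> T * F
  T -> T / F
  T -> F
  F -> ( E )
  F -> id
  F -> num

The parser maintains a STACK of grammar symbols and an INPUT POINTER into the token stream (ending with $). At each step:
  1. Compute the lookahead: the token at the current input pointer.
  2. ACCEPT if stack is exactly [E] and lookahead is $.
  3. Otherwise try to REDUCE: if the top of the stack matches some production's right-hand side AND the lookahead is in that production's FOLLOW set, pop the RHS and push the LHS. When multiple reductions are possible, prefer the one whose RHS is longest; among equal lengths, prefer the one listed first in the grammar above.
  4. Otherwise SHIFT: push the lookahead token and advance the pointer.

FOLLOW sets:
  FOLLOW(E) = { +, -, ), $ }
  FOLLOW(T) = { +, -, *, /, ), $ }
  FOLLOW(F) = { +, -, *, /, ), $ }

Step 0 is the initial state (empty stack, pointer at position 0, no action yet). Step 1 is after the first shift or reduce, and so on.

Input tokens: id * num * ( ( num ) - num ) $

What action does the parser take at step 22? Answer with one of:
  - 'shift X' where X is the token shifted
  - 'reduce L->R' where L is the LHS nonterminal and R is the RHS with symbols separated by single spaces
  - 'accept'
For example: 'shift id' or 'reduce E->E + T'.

Answer: reduce T->F

Derivation:
Step 1: shift id. Stack=[id] ptr=1 lookahead=* remaining=[* num * ( ( num ) - num ) $]
Step 2: reduce F->id. Stack=[F] ptr=1 lookahead=* remaining=[* num * ( ( num ) - num ) $]
Step 3: reduce T->F. Stack=[T] ptr=1 lookahead=* remaining=[* num * ( ( num ) - num ) $]
Step 4: shift *. Stack=[T *] ptr=2 lookahead=num remaining=[num * ( ( num ) - num ) $]
Step 5: shift num. Stack=[T * num] ptr=3 lookahead=* remaining=[* ( ( num ) - num ) $]
Step 6: reduce F->num. Stack=[T * F] ptr=3 lookahead=* remaining=[* ( ( num ) - num ) $]
Step 7: reduce T->T * F. Stack=[T] ptr=3 lookahead=* remaining=[* ( ( num ) - num ) $]
Step 8: shift *. Stack=[T *] ptr=4 lookahead=( remaining=[( ( num ) - num ) $]
Step 9: shift (. Stack=[T * (] ptr=5 lookahead=( remaining=[( num ) - num ) $]
Step 10: shift (. Stack=[T * ( (] ptr=6 lookahead=num remaining=[num ) - num ) $]
Step 11: shift num. Stack=[T * ( ( num] ptr=7 lookahead=) remaining=[) - num ) $]
Step 12: reduce F->num. Stack=[T * ( ( F] ptr=7 lookahead=) remaining=[) - num ) $]
Step 13: reduce T->F. Stack=[T * ( ( T] ptr=7 lookahead=) remaining=[) - num ) $]
Step 14: reduce E->T. Stack=[T * ( ( E] ptr=7 lookahead=) remaining=[) - num ) $]
Step 15: shift ). Stack=[T * ( ( E )] ptr=8 lookahead=- remaining=[- num ) $]
Step 16: reduce F->( E ). Stack=[T * ( F] ptr=8 lookahead=- remaining=[- num ) $]
Step 17: reduce T->F. Stack=[T * ( T] ptr=8 lookahead=- remaining=[- num ) $]
Step 18: reduce E->T. Stack=[T * ( E] ptr=8 lookahead=- remaining=[- num ) $]
Step 19: shift -. Stack=[T * ( E -] ptr=9 lookahead=num remaining=[num ) $]
Step 20: shift num. Stack=[T * ( E - num] ptr=10 lookahead=) remaining=[) $]
Step 21: reduce F->num. Stack=[T * ( E - F] ptr=10 lookahead=) remaining=[) $]
Step 22: reduce T->F. Stack=[T * ( E - T] ptr=10 lookahead=) remaining=[) $]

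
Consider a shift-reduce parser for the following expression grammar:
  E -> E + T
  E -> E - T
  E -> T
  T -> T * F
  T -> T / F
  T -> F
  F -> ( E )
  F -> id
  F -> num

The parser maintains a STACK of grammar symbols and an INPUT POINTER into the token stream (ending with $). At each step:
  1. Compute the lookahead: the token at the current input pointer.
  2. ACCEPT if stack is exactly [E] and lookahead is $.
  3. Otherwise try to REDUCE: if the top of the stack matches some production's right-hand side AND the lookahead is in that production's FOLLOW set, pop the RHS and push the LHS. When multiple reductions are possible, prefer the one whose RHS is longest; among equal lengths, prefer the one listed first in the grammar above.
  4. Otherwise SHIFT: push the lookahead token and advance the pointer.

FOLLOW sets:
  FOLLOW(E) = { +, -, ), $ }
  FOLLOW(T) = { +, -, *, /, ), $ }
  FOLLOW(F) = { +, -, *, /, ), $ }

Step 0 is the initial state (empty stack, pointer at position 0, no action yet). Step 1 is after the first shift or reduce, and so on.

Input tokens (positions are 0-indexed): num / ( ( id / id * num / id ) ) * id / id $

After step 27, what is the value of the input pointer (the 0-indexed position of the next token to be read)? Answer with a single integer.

Step 1: shift num. Stack=[num] ptr=1 lookahead=/ remaining=[/ ( ( id / id * num / id ) ) * id / id $]
Step 2: reduce F->num. Stack=[F] ptr=1 lookahead=/ remaining=[/ ( ( id / id * num / id ) ) * id / id $]
Step 3: reduce T->F. Stack=[T] ptr=1 lookahead=/ remaining=[/ ( ( id / id * num / id ) ) * id / id $]
Step 4: shift /. Stack=[T /] ptr=2 lookahead=( remaining=[( ( id / id * num / id ) ) * id / id $]
Step 5: shift (. Stack=[T / (] ptr=3 lookahead=( remaining=[( id / id * num / id ) ) * id / id $]
Step 6: shift (. Stack=[T / ( (] ptr=4 lookahead=id remaining=[id / id * num / id ) ) * id / id $]
Step 7: shift id. Stack=[T / ( ( id] ptr=5 lookahead=/ remaining=[/ id * num / id ) ) * id / id $]
Step 8: reduce F->id. Stack=[T / ( ( F] ptr=5 lookahead=/ remaining=[/ id * num / id ) ) * id / id $]
Step 9: reduce T->F. Stack=[T / ( ( T] ptr=5 lookahead=/ remaining=[/ id * num / id ) ) * id / id $]
Step 10: shift /. Stack=[T / ( ( T /] ptr=6 lookahead=id remaining=[id * num / id ) ) * id / id $]
Step 11: shift id. Stack=[T / ( ( T / id] ptr=7 lookahead=* remaining=[* num / id ) ) * id / id $]
Step 12: reduce F->id. Stack=[T / ( ( T / F] ptr=7 lookahead=* remaining=[* num / id ) ) * id / id $]
Step 13: reduce T->T / F. Stack=[T / ( ( T] ptr=7 lookahead=* remaining=[* num / id ) ) * id / id $]
Step 14: shift *. Stack=[T / ( ( T *] ptr=8 lookahead=num remaining=[num / id ) ) * id / id $]
Step 15: shift num. Stack=[T / ( ( T * num] ptr=9 lookahead=/ remaining=[/ id ) ) * id / id $]
Step 16: reduce F->num. Stack=[T / ( ( T * F] ptr=9 lookahead=/ remaining=[/ id ) ) * id / id $]
Step 17: reduce T->T * F. Stack=[T / ( ( T] ptr=9 lookahead=/ remaining=[/ id ) ) * id / id $]
Step 18: shift /. Stack=[T / ( ( T /] ptr=10 lookahead=id remaining=[id ) ) * id / id $]
Step 19: shift id. Stack=[T / ( ( T / id] ptr=11 lookahead=) remaining=[) ) * id / id $]
Step 20: reduce F->id. Stack=[T / ( ( T / F] ptr=11 lookahead=) remaining=[) ) * id / id $]
Step 21: reduce T->T / F. Stack=[T / ( ( T] ptr=11 lookahead=) remaining=[) ) * id / id $]
Step 22: reduce E->T. Stack=[T / ( ( E] ptr=11 lookahead=) remaining=[) ) * id / id $]
Step 23: shift ). Stack=[T / ( ( E )] ptr=12 lookahead=) remaining=[) * id / id $]
Step 24: reduce F->( E ). Stack=[T / ( F] ptr=12 lookahead=) remaining=[) * id / id $]
Step 25: reduce T->F. Stack=[T / ( T] ptr=12 lookahead=) remaining=[) * id / id $]
Step 26: reduce E->T. Stack=[T / ( E] ptr=12 lookahead=) remaining=[) * id / id $]
Step 27: shift ). Stack=[T / ( E )] ptr=13 lookahead=* remaining=[* id / id $]

Answer: 13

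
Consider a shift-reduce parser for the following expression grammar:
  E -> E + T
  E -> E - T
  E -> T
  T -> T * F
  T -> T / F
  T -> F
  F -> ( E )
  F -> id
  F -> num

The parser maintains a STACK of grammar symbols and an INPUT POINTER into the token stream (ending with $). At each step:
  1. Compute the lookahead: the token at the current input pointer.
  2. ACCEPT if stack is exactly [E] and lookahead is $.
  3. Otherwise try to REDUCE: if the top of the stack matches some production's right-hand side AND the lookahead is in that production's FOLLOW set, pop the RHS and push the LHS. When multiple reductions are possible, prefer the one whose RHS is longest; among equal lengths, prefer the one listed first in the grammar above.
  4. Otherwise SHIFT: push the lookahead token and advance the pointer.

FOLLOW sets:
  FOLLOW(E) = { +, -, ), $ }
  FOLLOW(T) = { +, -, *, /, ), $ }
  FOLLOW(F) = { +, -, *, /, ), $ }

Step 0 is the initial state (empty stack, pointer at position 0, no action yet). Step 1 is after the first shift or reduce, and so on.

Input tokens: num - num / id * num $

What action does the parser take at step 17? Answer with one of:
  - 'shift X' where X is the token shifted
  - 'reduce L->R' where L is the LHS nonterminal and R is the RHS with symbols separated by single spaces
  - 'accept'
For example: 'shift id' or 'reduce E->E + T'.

Answer: reduce E->E - T

Derivation:
Step 1: shift num. Stack=[num] ptr=1 lookahead=- remaining=[- num / id * num $]
Step 2: reduce F->num. Stack=[F] ptr=1 lookahead=- remaining=[- num / id * num $]
Step 3: reduce T->F. Stack=[T] ptr=1 lookahead=- remaining=[- num / id * num $]
Step 4: reduce E->T. Stack=[E] ptr=1 lookahead=- remaining=[- num / id * num $]
Step 5: shift -. Stack=[E -] ptr=2 lookahead=num remaining=[num / id * num $]
Step 6: shift num. Stack=[E - num] ptr=3 lookahead=/ remaining=[/ id * num $]
Step 7: reduce F->num. Stack=[E - F] ptr=3 lookahead=/ remaining=[/ id * num $]
Step 8: reduce T->F. Stack=[E - T] ptr=3 lookahead=/ remaining=[/ id * num $]
Step 9: shift /. Stack=[E - T /] ptr=4 lookahead=id remaining=[id * num $]
Step 10: shift id. Stack=[E - T / id] ptr=5 lookahead=* remaining=[* num $]
Step 11: reduce F->id. Stack=[E - T / F] ptr=5 lookahead=* remaining=[* num $]
Step 12: reduce T->T / F. Stack=[E - T] ptr=5 lookahead=* remaining=[* num $]
Step 13: shift *. Stack=[E - T *] ptr=6 lookahead=num remaining=[num $]
Step 14: shift num. Stack=[E - T * num] ptr=7 lookahead=$ remaining=[$]
Step 15: reduce F->num. Stack=[E - T * F] ptr=7 lookahead=$ remaining=[$]
Step 16: reduce T->T * F. Stack=[E - T] ptr=7 lookahead=$ remaining=[$]
Step 17: reduce E->E - T. Stack=[E] ptr=7 lookahead=$ remaining=[$]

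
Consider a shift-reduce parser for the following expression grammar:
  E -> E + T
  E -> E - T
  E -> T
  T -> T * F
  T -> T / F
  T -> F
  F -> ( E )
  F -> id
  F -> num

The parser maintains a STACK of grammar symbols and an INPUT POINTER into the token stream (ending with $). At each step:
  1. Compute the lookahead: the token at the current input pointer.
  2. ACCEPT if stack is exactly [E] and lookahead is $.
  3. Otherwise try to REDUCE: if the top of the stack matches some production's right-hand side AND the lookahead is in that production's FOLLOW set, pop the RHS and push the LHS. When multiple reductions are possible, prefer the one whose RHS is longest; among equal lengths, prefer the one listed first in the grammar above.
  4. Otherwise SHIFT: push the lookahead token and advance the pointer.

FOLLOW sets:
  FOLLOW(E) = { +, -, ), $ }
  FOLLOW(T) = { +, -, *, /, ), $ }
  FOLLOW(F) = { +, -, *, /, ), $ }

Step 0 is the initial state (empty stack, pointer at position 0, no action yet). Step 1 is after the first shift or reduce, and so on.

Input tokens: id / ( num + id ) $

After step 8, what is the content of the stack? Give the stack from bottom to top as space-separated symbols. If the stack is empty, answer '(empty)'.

Answer: T / ( T

Derivation:
Step 1: shift id. Stack=[id] ptr=1 lookahead=/ remaining=[/ ( num + id ) $]
Step 2: reduce F->id. Stack=[F] ptr=1 lookahead=/ remaining=[/ ( num + id ) $]
Step 3: reduce T->F. Stack=[T] ptr=1 lookahead=/ remaining=[/ ( num + id ) $]
Step 4: shift /. Stack=[T /] ptr=2 lookahead=( remaining=[( num + id ) $]
Step 5: shift (. Stack=[T / (] ptr=3 lookahead=num remaining=[num + id ) $]
Step 6: shift num. Stack=[T / ( num] ptr=4 lookahead=+ remaining=[+ id ) $]
Step 7: reduce F->num. Stack=[T / ( F] ptr=4 lookahead=+ remaining=[+ id ) $]
Step 8: reduce T->F. Stack=[T / ( T] ptr=4 lookahead=+ remaining=[+ id ) $]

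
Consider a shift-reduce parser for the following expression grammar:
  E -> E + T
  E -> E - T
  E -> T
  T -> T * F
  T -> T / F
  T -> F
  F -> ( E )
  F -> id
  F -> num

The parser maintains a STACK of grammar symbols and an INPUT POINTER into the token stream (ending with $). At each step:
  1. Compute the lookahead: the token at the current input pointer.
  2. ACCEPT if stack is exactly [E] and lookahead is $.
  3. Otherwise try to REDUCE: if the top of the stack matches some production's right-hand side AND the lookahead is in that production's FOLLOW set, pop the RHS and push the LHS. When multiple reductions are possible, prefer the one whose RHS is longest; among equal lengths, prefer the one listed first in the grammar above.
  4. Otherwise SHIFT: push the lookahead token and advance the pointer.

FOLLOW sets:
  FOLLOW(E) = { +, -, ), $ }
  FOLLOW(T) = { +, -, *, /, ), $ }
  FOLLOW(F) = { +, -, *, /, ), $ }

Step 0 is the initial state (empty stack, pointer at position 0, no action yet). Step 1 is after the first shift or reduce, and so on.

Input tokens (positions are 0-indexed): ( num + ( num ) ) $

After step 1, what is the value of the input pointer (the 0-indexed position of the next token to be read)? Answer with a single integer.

Step 1: shift (. Stack=[(] ptr=1 lookahead=num remaining=[num + ( num ) ) $]

Answer: 1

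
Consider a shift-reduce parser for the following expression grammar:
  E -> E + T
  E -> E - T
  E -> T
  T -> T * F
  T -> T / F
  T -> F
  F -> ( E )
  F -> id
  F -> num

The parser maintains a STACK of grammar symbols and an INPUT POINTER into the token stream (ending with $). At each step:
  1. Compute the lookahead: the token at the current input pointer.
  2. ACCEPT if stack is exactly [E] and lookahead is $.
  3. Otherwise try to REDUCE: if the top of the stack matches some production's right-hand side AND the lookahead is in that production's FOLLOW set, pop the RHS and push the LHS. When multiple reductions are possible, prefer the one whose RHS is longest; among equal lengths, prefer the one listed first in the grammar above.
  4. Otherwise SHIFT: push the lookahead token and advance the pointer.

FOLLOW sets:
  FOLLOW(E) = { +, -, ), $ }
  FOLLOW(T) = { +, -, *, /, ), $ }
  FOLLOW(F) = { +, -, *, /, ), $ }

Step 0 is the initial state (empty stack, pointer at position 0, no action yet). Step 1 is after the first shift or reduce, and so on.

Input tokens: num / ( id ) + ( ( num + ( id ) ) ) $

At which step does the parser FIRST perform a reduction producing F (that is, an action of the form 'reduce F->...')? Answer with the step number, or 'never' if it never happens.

Step 1: shift num. Stack=[num] ptr=1 lookahead=/ remaining=[/ ( id ) + ( ( num + ( id ) ) ) $]
Step 2: reduce F->num. Stack=[F] ptr=1 lookahead=/ remaining=[/ ( id ) + ( ( num + ( id ) ) ) $]

Answer: 2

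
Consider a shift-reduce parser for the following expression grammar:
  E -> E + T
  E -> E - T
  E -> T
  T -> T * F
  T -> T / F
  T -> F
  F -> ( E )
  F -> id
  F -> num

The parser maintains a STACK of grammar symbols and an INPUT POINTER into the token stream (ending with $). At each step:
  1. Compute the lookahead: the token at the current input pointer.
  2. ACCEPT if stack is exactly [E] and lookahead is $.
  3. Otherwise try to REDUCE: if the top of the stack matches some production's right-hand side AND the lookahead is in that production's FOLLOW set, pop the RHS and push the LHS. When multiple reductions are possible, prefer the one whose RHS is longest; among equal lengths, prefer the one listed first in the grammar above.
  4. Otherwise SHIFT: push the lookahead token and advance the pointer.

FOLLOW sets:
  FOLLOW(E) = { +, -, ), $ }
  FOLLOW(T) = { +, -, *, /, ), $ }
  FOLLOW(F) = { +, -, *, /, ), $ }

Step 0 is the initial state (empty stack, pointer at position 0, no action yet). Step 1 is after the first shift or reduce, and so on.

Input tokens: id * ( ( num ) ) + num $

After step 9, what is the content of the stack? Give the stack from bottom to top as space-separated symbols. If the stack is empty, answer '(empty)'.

Answer: T * ( ( T

Derivation:
Step 1: shift id. Stack=[id] ptr=1 lookahead=* remaining=[* ( ( num ) ) + num $]
Step 2: reduce F->id. Stack=[F] ptr=1 lookahead=* remaining=[* ( ( num ) ) + num $]
Step 3: reduce T->F. Stack=[T] ptr=1 lookahead=* remaining=[* ( ( num ) ) + num $]
Step 4: shift *. Stack=[T *] ptr=2 lookahead=( remaining=[( ( num ) ) + num $]
Step 5: shift (. Stack=[T * (] ptr=3 lookahead=( remaining=[( num ) ) + num $]
Step 6: shift (. Stack=[T * ( (] ptr=4 lookahead=num remaining=[num ) ) + num $]
Step 7: shift num. Stack=[T * ( ( num] ptr=5 lookahead=) remaining=[) ) + num $]
Step 8: reduce F->num. Stack=[T * ( ( F] ptr=5 lookahead=) remaining=[) ) + num $]
Step 9: reduce T->F. Stack=[T * ( ( T] ptr=5 lookahead=) remaining=[) ) + num $]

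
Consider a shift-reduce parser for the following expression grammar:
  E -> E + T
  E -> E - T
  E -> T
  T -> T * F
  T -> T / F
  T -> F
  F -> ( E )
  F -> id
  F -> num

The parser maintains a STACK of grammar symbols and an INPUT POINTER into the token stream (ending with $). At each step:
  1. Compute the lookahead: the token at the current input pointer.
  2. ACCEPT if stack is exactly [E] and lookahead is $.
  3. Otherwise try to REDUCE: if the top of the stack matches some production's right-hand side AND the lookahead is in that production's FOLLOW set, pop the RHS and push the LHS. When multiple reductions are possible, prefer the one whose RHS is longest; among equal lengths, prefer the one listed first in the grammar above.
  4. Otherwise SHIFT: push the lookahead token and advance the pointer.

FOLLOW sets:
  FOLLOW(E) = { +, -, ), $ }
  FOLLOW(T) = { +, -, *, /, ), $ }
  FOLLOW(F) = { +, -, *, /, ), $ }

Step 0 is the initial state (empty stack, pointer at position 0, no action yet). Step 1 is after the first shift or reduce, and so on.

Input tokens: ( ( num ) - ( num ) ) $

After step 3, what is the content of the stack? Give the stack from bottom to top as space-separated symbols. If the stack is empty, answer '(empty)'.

Step 1: shift (. Stack=[(] ptr=1 lookahead=( remaining=[( num ) - ( num ) ) $]
Step 2: shift (. Stack=[( (] ptr=2 lookahead=num remaining=[num ) - ( num ) ) $]
Step 3: shift num. Stack=[( ( num] ptr=3 lookahead=) remaining=[) - ( num ) ) $]

Answer: ( ( num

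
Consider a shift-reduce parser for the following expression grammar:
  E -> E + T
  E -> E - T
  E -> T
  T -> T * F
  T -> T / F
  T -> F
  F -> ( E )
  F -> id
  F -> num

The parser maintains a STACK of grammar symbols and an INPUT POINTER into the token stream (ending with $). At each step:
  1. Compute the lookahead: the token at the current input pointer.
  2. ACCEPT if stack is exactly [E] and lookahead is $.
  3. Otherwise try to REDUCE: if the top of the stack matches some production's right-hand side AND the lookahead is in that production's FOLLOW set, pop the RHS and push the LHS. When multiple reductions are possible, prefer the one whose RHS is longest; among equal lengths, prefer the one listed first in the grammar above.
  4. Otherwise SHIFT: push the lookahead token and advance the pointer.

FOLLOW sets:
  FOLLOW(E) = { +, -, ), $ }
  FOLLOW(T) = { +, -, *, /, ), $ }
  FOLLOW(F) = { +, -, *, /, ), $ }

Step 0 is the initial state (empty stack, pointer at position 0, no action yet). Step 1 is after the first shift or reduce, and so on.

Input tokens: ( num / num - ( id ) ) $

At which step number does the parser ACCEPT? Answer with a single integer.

Step 1: shift (. Stack=[(] ptr=1 lookahead=num remaining=[num / num - ( id ) ) $]
Step 2: shift num. Stack=[( num] ptr=2 lookahead=/ remaining=[/ num - ( id ) ) $]
Step 3: reduce F->num. Stack=[( F] ptr=2 lookahead=/ remaining=[/ num - ( id ) ) $]
Step 4: reduce T->F. Stack=[( T] ptr=2 lookahead=/ remaining=[/ num - ( id ) ) $]
Step 5: shift /. Stack=[( T /] ptr=3 lookahead=num remaining=[num - ( id ) ) $]
Step 6: shift num. Stack=[( T / num] ptr=4 lookahead=- remaining=[- ( id ) ) $]
Step 7: reduce F->num. Stack=[( T / F] ptr=4 lookahead=- remaining=[- ( id ) ) $]
Step 8: reduce T->T / F. Stack=[( T] ptr=4 lookahead=- remaining=[- ( id ) ) $]
Step 9: reduce E->T. Stack=[( E] ptr=4 lookahead=- remaining=[- ( id ) ) $]
Step 10: shift -. Stack=[( E -] ptr=5 lookahead=( remaining=[( id ) ) $]
Step 11: shift (. Stack=[( E - (] ptr=6 lookahead=id remaining=[id ) ) $]
Step 12: shift id. Stack=[( E - ( id] ptr=7 lookahead=) remaining=[) ) $]
Step 13: reduce F->id. Stack=[( E - ( F] ptr=7 lookahead=) remaining=[) ) $]
Step 14: reduce T->F. Stack=[( E - ( T] ptr=7 lookahead=) remaining=[) ) $]
Step 15: reduce E->T. Stack=[( E - ( E] ptr=7 lookahead=) remaining=[) ) $]
Step 16: shift ). Stack=[( E - ( E )] ptr=8 lookahead=) remaining=[) $]
Step 17: reduce F->( E ). Stack=[( E - F] ptr=8 lookahead=) remaining=[) $]
Step 18: reduce T->F. Stack=[( E - T] ptr=8 lookahead=) remaining=[) $]
Step 19: reduce E->E - T. Stack=[( E] ptr=8 lookahead=) remaining=[) $]
Step 20: shift ). Stack=[( E )] ptr=9 lookahead=$ remaining=[$]
Step 21: reduce F->( E ). Stack=[F] ptr=9 lookahead=$ remaining=[$]
Step 22: reduce T->F. Stack=[T] ptr=9 lookahead=$ remaining=[$]
Step 23: reduce E->T. Stack=[E] ptr=9 lookahead=$ remaining=[$]
Step 24: accept. Stack=[E] ptr=9 lookahead=$ remaining=[$]

Answer: 24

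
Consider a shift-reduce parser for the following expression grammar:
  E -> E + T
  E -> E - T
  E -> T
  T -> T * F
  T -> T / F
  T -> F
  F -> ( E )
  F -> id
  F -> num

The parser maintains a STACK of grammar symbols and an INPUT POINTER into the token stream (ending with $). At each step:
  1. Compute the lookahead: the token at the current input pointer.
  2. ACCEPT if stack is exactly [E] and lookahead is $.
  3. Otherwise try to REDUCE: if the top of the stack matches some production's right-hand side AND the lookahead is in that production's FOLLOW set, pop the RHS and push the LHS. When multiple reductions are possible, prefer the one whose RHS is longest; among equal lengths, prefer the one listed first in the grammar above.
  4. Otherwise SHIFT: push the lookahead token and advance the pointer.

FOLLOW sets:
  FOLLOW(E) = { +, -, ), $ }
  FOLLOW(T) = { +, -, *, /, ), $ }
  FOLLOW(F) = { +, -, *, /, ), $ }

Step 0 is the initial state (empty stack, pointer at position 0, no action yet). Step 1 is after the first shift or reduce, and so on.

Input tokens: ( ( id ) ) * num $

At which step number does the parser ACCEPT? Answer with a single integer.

Answer: 19

Derivation:
Step 1: shift (. Stack=[(] ptr=1 lookahead=( remaining=[( id ) ) * num $]
Step 2: shift (. Stack=[( (] ptr=2 lookahead=id remaining=[id ) ) * num $]
Step 3: shift id. Stack=[( ( id] ptr=3 lookahead=) remaining=[) ) * num $]
Step 4: reduce F->id. Stack=[( ( F] ptr=3 lookahead=) remaining=[) ) * num $]
Step 5: reduce T->F. Stack=[( ( T] ptr=3 lookahead=) remaining=[) ) * num $]
Step 6: reduce E->T. Stack=[( ( E] ptr=3 lookahead=) remaining=[) ) * num $]
Step 7: shift ). Stack=[( ( E )] ptr=4 lookahead=) remaining=[) * num $]
Step 8: reduce F->( E ). Stack=[( F] ptr=4 lookahead=) remaining=[) * num $]
Step 9: reduce T->F. Stack=[( T] ptr=4 lookahead=) remaining=[) * num $]
Step 10: reduce E->T. Stack=[( E] ptr=4 lookahead=) remaining=[) * num $]
Step 11: shift ). Stack=[( E )] ptr=5 lookahead=* remaining=[* num $]
Step 12: reduce F->( E ). Stack=[F] ptr=5 lookahead=* remaining=[* num $]
Step 13: reduce T->F. Stack=[T] ptr=5 lookahead=* remaining=[* num $]
Step 14: shift *. Stack=[T *] ptr=6 lookahead=num remaining=[num $]
Step 15: shift num. Stack=[T * num] ptr=7 lookahead=$ remaining=[$]
Step 16: reduce F->num. Stack=[T * F] ptr=7 lookahead=$ remaining=[$]
Step 17: reduce T->T * F. Stack=[T] ptr=7 lookahead=$ remaining=[$]
Step 18: reduce E->T. Stack=[E] ptr=7 lookahead=$ remaining=[$]
Step 19: accept. Stack=[E] ptr=7 lookahead=$ remaining=[$]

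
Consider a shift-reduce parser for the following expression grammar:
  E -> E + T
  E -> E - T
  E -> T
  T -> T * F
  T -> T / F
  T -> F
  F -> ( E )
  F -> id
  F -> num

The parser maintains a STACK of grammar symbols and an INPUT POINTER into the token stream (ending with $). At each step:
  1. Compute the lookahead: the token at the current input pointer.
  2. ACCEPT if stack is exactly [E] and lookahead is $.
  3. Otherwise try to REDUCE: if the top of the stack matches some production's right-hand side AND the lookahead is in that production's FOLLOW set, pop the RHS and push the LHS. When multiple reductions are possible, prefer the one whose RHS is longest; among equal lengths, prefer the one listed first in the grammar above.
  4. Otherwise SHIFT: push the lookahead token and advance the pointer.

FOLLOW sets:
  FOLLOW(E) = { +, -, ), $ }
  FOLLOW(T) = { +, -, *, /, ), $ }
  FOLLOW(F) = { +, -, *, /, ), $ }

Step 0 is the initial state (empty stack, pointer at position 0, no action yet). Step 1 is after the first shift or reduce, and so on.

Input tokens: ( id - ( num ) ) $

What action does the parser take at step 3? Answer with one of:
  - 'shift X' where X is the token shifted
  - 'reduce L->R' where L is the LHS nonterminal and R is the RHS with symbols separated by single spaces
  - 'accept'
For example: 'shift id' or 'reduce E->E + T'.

Answer: reduce F->id

Derivation:
Step 1: shift (. Stack=[(] ptr=1 lookahead=id remaining=[id - ( num ) ) $]
Step 2: shift id. Stack=[( id] ptr=2 lookahead=- remaining=[- ( num ) ) $]
Step 3: reduce F->id. Stack=[( F] ptr=2 lookahead=- remaining=[- ( num ) ) $]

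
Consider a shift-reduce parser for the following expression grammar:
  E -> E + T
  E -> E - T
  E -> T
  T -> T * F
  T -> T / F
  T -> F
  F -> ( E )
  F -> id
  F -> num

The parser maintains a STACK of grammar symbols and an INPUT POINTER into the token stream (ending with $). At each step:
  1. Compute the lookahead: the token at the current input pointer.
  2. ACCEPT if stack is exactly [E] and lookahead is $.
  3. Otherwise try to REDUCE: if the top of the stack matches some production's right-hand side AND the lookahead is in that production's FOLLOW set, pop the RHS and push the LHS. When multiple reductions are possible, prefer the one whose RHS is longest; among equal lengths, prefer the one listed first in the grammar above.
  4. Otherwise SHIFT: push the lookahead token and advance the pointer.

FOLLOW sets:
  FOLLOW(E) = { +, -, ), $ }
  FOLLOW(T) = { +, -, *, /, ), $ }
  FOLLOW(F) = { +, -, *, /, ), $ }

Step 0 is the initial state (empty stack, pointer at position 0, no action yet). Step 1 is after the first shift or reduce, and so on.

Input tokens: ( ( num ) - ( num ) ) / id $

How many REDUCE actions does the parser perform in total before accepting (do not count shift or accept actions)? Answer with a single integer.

Answer: 17

Derivation:
Step 1: shift (. Stack=[(] ptr=1 lookahead=( remaining=[( num ) - ( num ) ) / id $]
Step 2: shift (. Stack=[( (] ptr=2 lookahead=num remaining=[num ) - ( num ) ) / id $]
Step 3: shift num. Stack=[( ( num] ptr=3 lookahead=) remaining=[) - ( num ) ) / id $]
Step 4: reduce F->num. Stack=[( ( F] ptr=3 lookahead=) remaining=[) - ( num ) ) / id $]
Step 5: reduce T->F. Stack=[( ( T] ptr=3 lookahead=) remaining=[) - ( num ) ) / id $]
Step 6: reduce E->T. Stack=[( ( E] ptr=3 lookahead=) remaining=[) - ( num ) ) / id $]
Step 7: shift ). Stack=[( ( E )] ptr=4 lookahead=- remaining=[- ( num ) ) / id $]
Step 8: reduce F->( E ). Stack=[( F] ptr=4 lookahead=- remaining=[- ( num ) ) / id $]
Step 9: reduce T->F. Stack=[( T] ptr=4 lookahead=- remaining=[- ( num ) ) / id $]
Step 10: reduce E->T. Stack=[( E] ptr=4 lookahead=- remaining=[- ( num ) ) / id $]
Step 11: shift -. Stack=[( E -] ptr=5 lookahead=( remaining=[( num ) ) / id $]
Step 12: shift (. Stack=[( E - (] ptr=6 lookahead=num remaining=[num ) ) / id $]
Step 13: shift num. Stack=[( E - ( num] ptr=7 lookahead=) remaining=[) ) / id $]
Step 14: reduce F->num. Stack=[( E - ( F] ptr=7 lookahead=) remaining=[) ) / id $]
Step 15: reduce T->F. Stack=[( E - ( T] ptr=7 lookahead=) remaining=[) ) / id $]
Step 16: reduce E->T. Stack=[( E - ( E] ptr=7 lookahead=) remaining=[) ) / id $]
Step 17: shift ). Stack=[( E - ( E )] ptr=8 lookahead=) remaining=[) / id $]
Step 18: reduce F->( E ). Stack=[( E - F] ptr=8 lookahead=) remaining=[) / id $]
Step 19: reduce T->F. Stack=[( E - T] ptr=8 lookahead=) remaining=[) / id $]
Step 20: reduce E->E - T. Stack=[( E] ptr=8 lookahead=) remaining=[) / id $]
Step 21: shift ). Stack=[( E )] ptr=9 lookahead=/ remaining=[/ id $]
Step 22: reduce F->( E ). Stack=[F] ptr=9 lookahead=/ remaining=[/ id $]
Step 23: reduce T->F. Stack=[T] ptr=9 lookahead=/ remaining=[/ id $]
Step 24: shift /. Stack=[T /] ptr=10 lookahead=id remaining=[id $]
Step 25: shift id. Stack=[T / id] ptr=11 lookahead=$ remaining=[$]
Step 26: reduce F->id. Stack=[T / F] ptr=11 lookahead=$ remaining=[$]
Step 27: reduce T->T / F. Stack=[T] ptr=11 lookahead=$ remaining=[$]
Step 28: reduce E->T. Stack=[E] ptr=11 lookahead=$ remaining=[$]
Step 29: accept. Stack=[E] ptr=11 lookahead=$ remaining=[$]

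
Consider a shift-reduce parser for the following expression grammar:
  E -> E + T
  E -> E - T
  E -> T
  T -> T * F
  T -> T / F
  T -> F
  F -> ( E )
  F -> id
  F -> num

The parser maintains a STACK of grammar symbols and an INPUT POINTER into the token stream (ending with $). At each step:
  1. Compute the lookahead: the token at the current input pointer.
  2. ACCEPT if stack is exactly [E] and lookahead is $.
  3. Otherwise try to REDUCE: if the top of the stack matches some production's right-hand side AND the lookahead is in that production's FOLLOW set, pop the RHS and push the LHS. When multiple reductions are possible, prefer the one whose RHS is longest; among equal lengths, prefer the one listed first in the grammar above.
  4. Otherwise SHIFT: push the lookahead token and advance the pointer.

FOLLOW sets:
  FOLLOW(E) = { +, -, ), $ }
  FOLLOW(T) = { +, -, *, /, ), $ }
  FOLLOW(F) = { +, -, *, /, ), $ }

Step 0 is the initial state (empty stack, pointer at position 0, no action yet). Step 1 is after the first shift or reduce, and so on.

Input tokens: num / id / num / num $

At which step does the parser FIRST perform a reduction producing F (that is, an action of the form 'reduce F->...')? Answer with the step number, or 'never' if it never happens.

Answer: 2

Derivation:
Step 1: shift num. Stack=[num] ptr=1 lookahead=/ remaining=[/ id / num / num $]
Step 2: reduce F->num. Stack=[F] ptr=1 lookahead=/ remaining=[/ id / num / num $]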